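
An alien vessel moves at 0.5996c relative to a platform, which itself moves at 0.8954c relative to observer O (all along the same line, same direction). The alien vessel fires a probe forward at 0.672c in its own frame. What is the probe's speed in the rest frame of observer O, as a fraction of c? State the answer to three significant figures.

Apply u = (u'+v)/(1+u'v) twice. Probe in the platform frame: (0.672+0.5996)/(1+0.672·0.5996) = 1.2716/1.4029312 = 0.90639c.
That velocity, transformed to the rest frame of observer O: (0.90639+0.8954)/(1+0.90639·0.8954) = 1.80179/1.811581606 = 0.99459c.

0.995c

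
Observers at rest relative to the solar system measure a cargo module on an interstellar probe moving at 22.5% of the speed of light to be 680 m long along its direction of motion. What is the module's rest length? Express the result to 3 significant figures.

698 m

γ = 1/√(1 − β²) = 1/√(1 − 0.050625) = 1/√0.949375 = 1/0.974359 = 1.0263.
Proper length: L₀ = γ·L = 1.0263 × 680 = 698 m.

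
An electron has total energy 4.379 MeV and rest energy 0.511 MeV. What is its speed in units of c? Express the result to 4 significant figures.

0.9932c

Total energy E = γmc² gives γ = 4.379/0.511 = 8.5695.
Hence β = √(1 − 1/γ²) = √(1 − 0.0136172) = √0.9863828 = 0.9932.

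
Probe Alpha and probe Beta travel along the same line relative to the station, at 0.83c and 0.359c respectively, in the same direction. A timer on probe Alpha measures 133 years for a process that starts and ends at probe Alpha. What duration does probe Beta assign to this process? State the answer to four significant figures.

179.4 years

The velocity of probe Alpha relative to probe Beta is (0.83 − 0.359)c / (1 − 0.83×0.359) = 0.67091c; relative speed 0.67091c.
At |u| = 0.67091c, γ = (1 − 0.45012)^(−1/2) = 1.3485.
Probe Alpha's interval is proper; time dilation gives Δt_B = γΔτ = 1.3485 × 133 years = 179.4 years.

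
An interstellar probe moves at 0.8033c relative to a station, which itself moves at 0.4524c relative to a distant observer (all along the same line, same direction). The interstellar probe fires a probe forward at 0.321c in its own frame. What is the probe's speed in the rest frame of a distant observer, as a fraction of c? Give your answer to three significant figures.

0.959c

Apply u = (u'+v)/(1+u'v) twice. Probe in the station frame: (0.321+0.8033)/(1+0.321·0.8033) = 1.1243/1.2578593 = 0.89382c.
That velocity, transformed to the rest frame of a distant observer: (0.89382+0.4524)/(1+0.89382·0.4524) = 1.34622/1.404364168 = 0.9586c.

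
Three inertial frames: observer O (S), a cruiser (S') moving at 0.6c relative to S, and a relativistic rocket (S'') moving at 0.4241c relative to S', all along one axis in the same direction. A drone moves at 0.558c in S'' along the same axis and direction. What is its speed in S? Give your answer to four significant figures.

0.9442c

Apply u = (u'+v)/(1+u'v) twice. Drone in the cruiser frame: (0.558+0.4241)/(1+0.558·0.4241) = 0.9821/1.2366478 = 0.79416c.
That velocity, transformed to the rest frame of observer O: (0.79416+0.6)/(1+0.79416·0.6) = 1.39416/1.476496 = 0.94424c.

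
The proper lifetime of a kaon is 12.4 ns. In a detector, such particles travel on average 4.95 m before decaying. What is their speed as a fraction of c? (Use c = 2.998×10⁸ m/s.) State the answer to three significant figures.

0.800c

Let x = d/(cτ) = 4.950 m / (2.998×10⁸ m/s × 1.240×10^-8 s) = 1.3315. Since d = βγcτ, x = βγ = β/√(1−β²).
Solving: β² = x²/(1+x²) = 1.77289/2.77289 = 0.639365, so β = 0.800.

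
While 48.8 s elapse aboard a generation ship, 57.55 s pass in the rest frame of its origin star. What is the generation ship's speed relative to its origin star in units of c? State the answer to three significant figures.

γ = Δt/Δτ = 57.55/48.8 = 1.1793.
β = √(1 − 1/γ²) = √(1 − 0.719037) = √0.280963 = 0.530.

0.530c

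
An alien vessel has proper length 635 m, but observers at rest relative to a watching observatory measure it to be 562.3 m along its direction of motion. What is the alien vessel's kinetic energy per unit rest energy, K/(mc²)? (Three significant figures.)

γ = L₀/L = 635/562.3 = 1.12929.
K/(mc²) = γ − 1 = 1.12929 − 1 = 0.129.

0.129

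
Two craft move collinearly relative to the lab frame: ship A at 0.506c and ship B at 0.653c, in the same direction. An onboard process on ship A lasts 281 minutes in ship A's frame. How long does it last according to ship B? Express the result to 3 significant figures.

Transform ship A's velocity into ship B's frame: (0.506 − 0.653)/(1 − 0.506·0.653) = −0.147/0.669582, so the relative speed is 0.21954c.
γ for this relative speed: γ = 1/√(1 − 0.0481978) = 1.025.
Ship A's interval is proper; time dilation gives Δt_B = γΔτ = 1.025 × 281 minutes = 288 minutes.

288 minutes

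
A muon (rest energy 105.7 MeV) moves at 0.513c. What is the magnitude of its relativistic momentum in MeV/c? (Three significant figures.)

63.2 MeV/c

γ = 1/√(1 − β²) = 1/√(1 − 0.263169) = 1/√0.736831 = 1/0.858389 = 1.165.
Momentum: p = γβ·mc = 1.165 × 0.513 × 105.7 MeV/c = 63.2 MeV/c.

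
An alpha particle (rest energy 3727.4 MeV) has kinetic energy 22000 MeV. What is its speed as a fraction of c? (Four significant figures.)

0.9894c

γ = 1 + K/(mc²) = 1 + 22000/3727.4 = 6.9022.
β = √(1 − 1/γ²) = √(1 − 0.0209906) = √0.9790094 = 0.9894.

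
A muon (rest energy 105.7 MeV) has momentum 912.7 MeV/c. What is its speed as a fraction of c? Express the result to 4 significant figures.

0.9934c

pc/(mc²) = 912.7/105.7 = 8.6348 = βγ = β/√(1−β²).
So β² = x²/(1 + x²) with x = 8.6348: x² = 74.5598, β² = 74.5598/75.5598 = 0.986765, β = 0.9934.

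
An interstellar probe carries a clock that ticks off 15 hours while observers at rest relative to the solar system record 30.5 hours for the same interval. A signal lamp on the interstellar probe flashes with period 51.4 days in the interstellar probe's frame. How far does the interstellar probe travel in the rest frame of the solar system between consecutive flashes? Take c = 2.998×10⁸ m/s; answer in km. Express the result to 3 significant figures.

From Δt = γΔτ: γ = 30.5/15 = 2.03333.
β = √(1 − 1/γ²) = 0.87071. Lab-frame period = γτ = 2.03333×51.4 days = 104.51 days. Distance = βc × γτ = 0.87071 × 2.998×10⁸ m/s × 9029664 s = 2.3571×10^15 m = 2.36×10^12 km.

2.36×10^12 km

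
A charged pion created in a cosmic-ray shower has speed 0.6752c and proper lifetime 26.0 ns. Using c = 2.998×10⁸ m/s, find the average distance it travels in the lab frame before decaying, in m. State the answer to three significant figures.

7.14 m

With β = 0.6752, γ = 1/√(1 − 0.6752²) = 1/√0.54410496 = 1.3557.
Lab-frame lifetime: Δt = γτ = 1.3557 × 26.0 ns = 35.248 ns.
Distance: d = vΔt = 0.6752 × 2.998×10⁸ m/s × 3.5248×10^-8 s = 7.14 m.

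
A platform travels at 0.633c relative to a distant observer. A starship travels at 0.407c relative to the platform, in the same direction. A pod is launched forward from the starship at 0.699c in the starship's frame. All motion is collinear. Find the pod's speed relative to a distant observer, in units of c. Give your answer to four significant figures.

0.9670c

Compose velocities in two stages. Stage 1 (into S'): u₁ = (0.699+0.407)/(1+0.699×0.407) = 0.86104.
Stage 2 (into S): u = (0.86104+0.633)/(1+0.86104×0.633) = 0.96699, so the speed is 0.9670c.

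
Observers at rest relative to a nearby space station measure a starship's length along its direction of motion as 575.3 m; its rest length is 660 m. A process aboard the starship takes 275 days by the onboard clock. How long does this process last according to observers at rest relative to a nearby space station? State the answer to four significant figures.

Length contraction gives γ = L₀/L = 660/575.3 = 1.14723.
Δt = γΔτ = 1.14723 × 275 = 315.5 days.

315.5 days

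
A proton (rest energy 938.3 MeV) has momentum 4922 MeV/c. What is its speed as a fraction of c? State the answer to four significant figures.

pc/(mc²) = 4922/938.3 = 5.2457 = βγ = β/√(1−β²).
So β² = x²/(1 + x²) with x = 5.2457: x² = 27.5174, β² = 27.5174/28.5174 = 0.964934, β = 0.9823.

0.9823c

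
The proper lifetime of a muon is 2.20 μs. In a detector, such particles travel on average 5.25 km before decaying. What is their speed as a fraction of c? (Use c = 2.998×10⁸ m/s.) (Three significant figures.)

0.992c

d = βγcτ ⇒ βγ = d/(cτ) = 5250 m / (659.56 m) = 7.9599.
β = (βγ)/√(1+(βγ)²) = 7.9599/√64.36 = 0.992.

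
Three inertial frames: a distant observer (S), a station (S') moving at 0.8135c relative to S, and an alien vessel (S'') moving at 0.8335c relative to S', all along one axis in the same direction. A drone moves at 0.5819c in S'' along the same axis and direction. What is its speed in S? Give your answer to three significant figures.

Apply u = (u'+v)/(1+u'v) twice. Drone in the station frame: (0.5819+0.8335)/(1+0.5819·0.8335) = 1.4154/1.48501365 = 0.95312c.
That velocity, transformed to the rest frame of a distant observer: (0.95312+0.8135)/(1+0.95312·0.8135) = 1.76662/1.77536312 = 0.99508c.

0.995c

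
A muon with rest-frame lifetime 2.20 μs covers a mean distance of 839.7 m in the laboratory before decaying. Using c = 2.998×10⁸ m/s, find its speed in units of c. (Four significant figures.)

0.7864c

d = βγcτ ⇒ βγ = d/(cτ) = 839.7 m / (659.56 m) = 1.2731.
β = (βγ)/√(1+(βγ)²) = 1.2731/√2.62078 = 0.7864.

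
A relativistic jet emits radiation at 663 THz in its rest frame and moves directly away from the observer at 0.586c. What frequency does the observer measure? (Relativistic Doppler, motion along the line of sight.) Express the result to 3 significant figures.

339 THz

Relativistic Doppler (source moving away): f_obs = f_src · √((1−β)/(1+β)).
With β = 0.586: factor = √(0.414/1.586) = 0.51091.
f_obs = 663 × 0.51091 = 339 THz.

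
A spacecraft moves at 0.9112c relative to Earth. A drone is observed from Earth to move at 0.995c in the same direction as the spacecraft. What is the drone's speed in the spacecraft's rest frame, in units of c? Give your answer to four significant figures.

Transform to the spacecraft's frame: u' = (u − v)/(1 − uv/c²).
u' = (0.995 − 0.9112)/(1 − 0.995×0.9112) = 0.0838/0.093356 = 0.89764.
Speed in the spacecraft's frame: 0.8976c (in the same direction).

0.8976c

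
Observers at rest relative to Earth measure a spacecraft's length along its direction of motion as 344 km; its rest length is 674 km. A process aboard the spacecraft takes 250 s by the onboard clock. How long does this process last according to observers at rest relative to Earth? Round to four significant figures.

Length contraction gives γ = L₀/L = 674/344 = 1.9593.
Δt = γΔτ = 1.9593 × 250 = 489.8 s.

489.8 s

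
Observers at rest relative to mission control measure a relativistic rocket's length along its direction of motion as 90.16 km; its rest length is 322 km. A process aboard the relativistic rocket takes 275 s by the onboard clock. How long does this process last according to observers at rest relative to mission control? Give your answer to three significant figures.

From L = L₀/γ: γ = 322/90.16 = 3.57143.
Δt = γΔτ = 3.57143 × 275 = 982 s.

982 s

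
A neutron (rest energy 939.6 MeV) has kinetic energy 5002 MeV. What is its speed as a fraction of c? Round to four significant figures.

0.9874c

γ = 1 + K/(mc²) = 1 + 5002/939.6 = 6.3235.
β = √(1 − 1/γ²) = √(1 − 0.0250083) = √0.9749917 = 0.9874.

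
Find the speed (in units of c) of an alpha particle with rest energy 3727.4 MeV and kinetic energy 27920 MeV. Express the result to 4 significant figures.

γ = 1 + K/(mc²) = 1 + 27920/3727.4 = 8.4905.
β = √(1 − 1/γ²) = √(1 − 0.0138718) = √0.9861282 = 0.9930.

0.9930c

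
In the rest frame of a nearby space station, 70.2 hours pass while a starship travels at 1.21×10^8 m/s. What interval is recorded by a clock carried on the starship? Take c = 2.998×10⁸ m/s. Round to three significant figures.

β = v/c = (1.21×10^8 m/s)/(2.998×10⁸ m/s) = 0.403602.
γ = 1/√(1 − β²) = 1/√(1 − 0.1628946) = 1/√0.8371054 = 1/0.914935 = 1.093.
The moving clock records proper time: Δτ = Δt/γ = 70.2/1.093 = 64.2 hours.

64.2 hours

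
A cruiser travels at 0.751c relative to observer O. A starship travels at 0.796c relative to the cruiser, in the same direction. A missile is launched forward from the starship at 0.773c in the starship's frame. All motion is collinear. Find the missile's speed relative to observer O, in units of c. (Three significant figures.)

0.996c

First combine the missile and starship (S''→S'): u₁ = (0.773 + 0.796)/(1 + 0.773×0.796) = 1.569/1.615308 = 0.97133.
Then combine with the cruiser (S'→S): u = (0.97133 + 0.751)/(1 + 0.97133×0.751) = 1.72233/1.72946883 = 0.99587.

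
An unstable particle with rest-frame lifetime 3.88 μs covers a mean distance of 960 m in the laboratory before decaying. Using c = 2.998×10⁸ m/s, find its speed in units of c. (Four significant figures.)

0.6365c

Let x = d/(cτ) = 960.0 m / (2.998×10⁸ m/s × 3.880×10^-6 s) = 0.82529. Since d = βγcτ, x = βγ = β/√(1−β²).
Solving: β² = x²/(1+x²) = 0.681104/1.681104 = 0.405153, so β = 0.6365.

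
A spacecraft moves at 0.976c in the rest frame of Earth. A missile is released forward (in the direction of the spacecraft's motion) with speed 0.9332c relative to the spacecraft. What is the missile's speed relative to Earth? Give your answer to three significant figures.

0.999c

In units of c, u = (u' + v)/(1 + u'v) with u' = 0.9332 and v = 0.976.
Numerator: 0.9332 + 0.976 = 1.9092. Denominator: 1 + (0.9332)(0.976) = 1.9108032.
u = 1.9092/1.9108032 = 0.99916, so the speed is 0.999c.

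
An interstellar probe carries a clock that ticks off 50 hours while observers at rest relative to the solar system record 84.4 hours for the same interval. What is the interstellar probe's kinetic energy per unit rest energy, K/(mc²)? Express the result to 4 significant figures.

The time-dilation ratio gives γ = 84.4/50 = 1.688.
K/(mc²) = γ − 1 = 1.688 − 1 = 0.6880.

0.6880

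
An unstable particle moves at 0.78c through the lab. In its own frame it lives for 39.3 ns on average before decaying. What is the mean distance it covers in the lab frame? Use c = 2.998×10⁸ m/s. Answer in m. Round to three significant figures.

γ = 1/√(1 − β²) = 1/√(1 − 0.6084) = 1/√0.3916 = 1/0.62578 = 1.598.
Lab-frame lifetime: Δt = γτ = 1.598 × 39.3 ns = 62.801 ns.
Distance: d = vΔt = 0.78 × 2.998×10⁸ m/s × 6.2801×10^-8 s = 14.7 m.

14.7 m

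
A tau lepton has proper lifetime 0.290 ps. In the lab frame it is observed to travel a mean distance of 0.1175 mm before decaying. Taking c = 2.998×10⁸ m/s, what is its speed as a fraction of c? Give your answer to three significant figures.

0.804c

Let x = d/(cτ) = 1.175×10^-4 m / (2.998×10⁸ m/s × 2.900×10^-13 s) = 1.3515. Since d = βγcτ, x = βγ = β/√(1−β²).
Solving: β² = x²/(1+x²) = 1.82655/2.82655 = 0.646212, so β = 0.804.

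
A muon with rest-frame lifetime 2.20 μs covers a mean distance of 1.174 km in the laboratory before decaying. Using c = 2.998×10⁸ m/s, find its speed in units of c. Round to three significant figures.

0.872c

Lab distance = (lab lifetime)·v = γτ·βc, so βγ = d/(cτ) = 1174/(2.998×10⁸ × 2.200×10^-6) = 1.78.
With βγ = 1.78: γ² = 1 + (βγ)² = 4.1684, and β = (βγ)/γ = 1.78/2.04167 = 0.872.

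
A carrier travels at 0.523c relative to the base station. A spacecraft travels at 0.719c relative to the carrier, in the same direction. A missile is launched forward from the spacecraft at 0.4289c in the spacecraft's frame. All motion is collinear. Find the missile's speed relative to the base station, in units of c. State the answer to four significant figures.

Apply u = (u'+v)/(1+u'v) twice. Missile in the carrier frame: (0.4289+0.719)/(1+0.4289·0.719) = 1.1479/1.3083791 = 0.87735c.
That velocity, transformed to the rest frame of the base station: (0.87735+0.523)/(1+0.87735·0.523) = 1.40035/1.45885405 = 0.9599c.

0.9599c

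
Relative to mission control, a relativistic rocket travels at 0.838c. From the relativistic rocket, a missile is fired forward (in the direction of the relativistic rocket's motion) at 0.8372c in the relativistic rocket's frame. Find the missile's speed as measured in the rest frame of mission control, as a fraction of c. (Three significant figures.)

0.985c

Relativistic velocity addition: u = (u' + v)/(1 + u'v/c²), with u' = 0.8372c and v = 0.838c.
Numerator: 0.8372 + 0.838 = 1.6752. Denominator: 1 + (0.8372)(0.838) = 1.7015736.
u = 1.6752/1.7015736 = 0.9845, so the speed is 0.985c.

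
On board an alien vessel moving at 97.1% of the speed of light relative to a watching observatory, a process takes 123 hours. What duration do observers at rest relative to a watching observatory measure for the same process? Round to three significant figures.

514 hours

β² = 0.942841, so γ = 1/√0.057159 = 4.1827.
The onboard clock measures proper time, so the interval in the rest frame of a watching observatory is dilated: Δt = γ·Δτ = 4.1827 × 123 hours = 514 hours.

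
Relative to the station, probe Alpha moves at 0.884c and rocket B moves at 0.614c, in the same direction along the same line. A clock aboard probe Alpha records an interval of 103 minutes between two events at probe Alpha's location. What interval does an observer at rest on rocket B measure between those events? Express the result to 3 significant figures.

Transform probe Alpha's velocity into rocket B's frame: (0.884 − 0.614)/(1 − 0.884·0.614) = 0.27/0.457224, so the relative speed is 0.59052c.
At |u| = 0.59052c, γ = (1 − 0.348714)^(−1/2) = 1.2391.
Probe Alpha's interval is proper; time dilation gives Δt_B = γΔτ = 1.2391 × 103 minutes = 128 minutes.

128 minutes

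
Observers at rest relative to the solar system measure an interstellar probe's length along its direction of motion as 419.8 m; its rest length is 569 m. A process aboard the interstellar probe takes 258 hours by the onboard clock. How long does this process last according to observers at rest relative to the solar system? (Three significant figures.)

350 hours

Length contraction gives γ = L₀/L = 569/419.8 = 1.35541.
Δt = γΔτ = 1.35541 × 258 = 350 hours.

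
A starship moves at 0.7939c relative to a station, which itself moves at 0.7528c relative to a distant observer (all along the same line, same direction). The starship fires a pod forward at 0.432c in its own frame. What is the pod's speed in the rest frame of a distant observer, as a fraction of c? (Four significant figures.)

First combine the pod and starship (S''→S'): u₁ = (0.432 + 0.7939)/(1 + 0.432×0.7939) = 1.2259/1.3429648 = 0.91283.
Then combine with the station (S'→S): u = (0.91283 + 0.7528)/(1 + 0.91283×0.7528) = 1.66563/1.687178424 = 0.98723.

0.9872c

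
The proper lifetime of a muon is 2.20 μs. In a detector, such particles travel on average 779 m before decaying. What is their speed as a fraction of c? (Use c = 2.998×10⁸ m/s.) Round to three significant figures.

d = βγcτ ⇒ βγ = d/(cτ) = 779.0 m / (659.56 m) = 1.1811.
β = (βγ)/√(1+(βγ)²) = 1.1811/√2.395 = 0.763.

0.763c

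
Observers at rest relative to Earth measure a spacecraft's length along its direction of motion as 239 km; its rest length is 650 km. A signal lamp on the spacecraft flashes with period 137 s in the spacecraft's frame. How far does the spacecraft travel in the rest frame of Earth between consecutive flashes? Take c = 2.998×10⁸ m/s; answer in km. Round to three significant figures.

From L = L₀/γ: γ = 650/239 = 2.71967.
β = √(1 − 1/γ²) = 0.92995. Lab-frame period = γτ = 2.71967×137 s = 372.59 s. Distance = βc × γτ = 0.92995 × 2.998×10⁸ m/s × 372.59 s = 1.0388×10^11 m = 1.04×10^8 km.

1.04×10^8 km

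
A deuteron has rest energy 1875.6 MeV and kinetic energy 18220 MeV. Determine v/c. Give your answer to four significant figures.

0.9956

K = (γ−1)mc², so γ = 1 + 18220/1875.6 = 10.714.
Then v/c = √(1 − γ⁻²) = √(1 − 0.00871158) = √0.99128842 = 0.9956.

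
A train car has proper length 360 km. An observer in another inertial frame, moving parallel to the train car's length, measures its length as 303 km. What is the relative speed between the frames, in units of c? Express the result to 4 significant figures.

0.5400c

Length contraction gives γ = L₀/L = 360/303 = 1.1881.
β = √(1 − 1/γ²) = √0.291575 = 0.5400.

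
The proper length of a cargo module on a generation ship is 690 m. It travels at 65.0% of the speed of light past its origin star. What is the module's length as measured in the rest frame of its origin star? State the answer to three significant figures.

β² = 0.4225, so γ = 1/√0.5775 = 1.3159.
Length contraction: L = L₀/γ = 690/1.3159 = 524 m.

524 m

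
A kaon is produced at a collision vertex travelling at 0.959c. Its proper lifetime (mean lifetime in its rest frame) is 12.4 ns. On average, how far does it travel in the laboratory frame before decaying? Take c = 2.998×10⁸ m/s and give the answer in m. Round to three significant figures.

12.6 m

γ = 1/√(1 − β²) = 1/√(1 − 0.919681) = 1/√0.080319 = 1/0.283406 = 3.5285.
Lab-frame lifetime: Δt = γτ = 3.5285 × 12.4 ns = 43.753 ns.
Distance: d = vΔt = 0.959 × 2.998×10⁸ m/s × 4.3753×10^-8 s = 12.6 m.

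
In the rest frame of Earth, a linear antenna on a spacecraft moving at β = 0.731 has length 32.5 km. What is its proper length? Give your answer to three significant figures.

β² = 0.534361, so γ = 1/√0.465639 = 1.4655.
Proper length: L₀ = γ·L = 1.4655 × 32.5 = 47.6 km.

47.6 km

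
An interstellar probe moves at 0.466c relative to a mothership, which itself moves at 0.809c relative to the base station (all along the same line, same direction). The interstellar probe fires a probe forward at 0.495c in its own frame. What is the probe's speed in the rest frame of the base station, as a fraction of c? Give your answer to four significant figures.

0.9744c

Apply u = (u'+v)/(1+u'v) twice. Probe in the mothership frame: (0.495+0.466)/(1+0.495·0.466) = 0.961/1.23067 = 0.78088c.
That velocity, transformed to the rest frame of the base station: (0.78088+0.809)/(1+0.78088·0.809) = 1.58988/1.63173192 = 0.97435c.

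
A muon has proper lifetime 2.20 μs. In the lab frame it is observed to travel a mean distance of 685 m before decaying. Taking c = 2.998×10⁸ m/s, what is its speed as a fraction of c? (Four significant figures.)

Lab distance = (lab lifetime)·v = γτ·βc, so βγ = d/(cτ) = 685.0/(2.998×10⁸ × 2.200×10^-6) = 1.0386.
With βγ = 1.0386: γ² = 1 + (βγ)² = 2.07869, and β = (βγ)/γ = 1.0386/1.44177 = 0.7204.

0.7204c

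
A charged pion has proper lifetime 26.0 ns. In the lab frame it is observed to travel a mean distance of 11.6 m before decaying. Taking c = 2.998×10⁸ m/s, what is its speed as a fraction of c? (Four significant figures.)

0.8300c

Let x = d/(cτ) = 11.60 m / (2.998×10⁸ m/s × 2.600×10^-8 s) = 1.4882. Since d = βγcτ, x = βγ = β/√(1−β²).
Solving: β² = x²/(1+x²) = 2.21474/3.21474 = 0.688933, so β = 0.8300.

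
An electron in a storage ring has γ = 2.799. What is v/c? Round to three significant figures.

β = √(1 − 1/γ²) = √(1 − 1/7.834401) = √0.872358 = 0.934.

0.934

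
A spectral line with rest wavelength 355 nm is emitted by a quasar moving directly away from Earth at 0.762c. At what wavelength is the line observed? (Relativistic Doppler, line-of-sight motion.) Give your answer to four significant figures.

965.9 nm

Relativistic Doppler for wavelength: λ_obs = λ_src · √((1+β)/(1−β)).
With β = 0.762: factor = √(1.762/0.238) = 2.7209.
λ_obs = 355 × 2.7209 = 965.9 nm.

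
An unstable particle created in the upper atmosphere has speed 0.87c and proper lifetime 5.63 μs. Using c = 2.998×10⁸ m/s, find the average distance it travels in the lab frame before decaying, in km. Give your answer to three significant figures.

2.98 km

Lorentz factor: γ = (1 − 0.7569)^(−1/2) = 2.0282.
Lab-frame lifetime: Δt = γτ = 2.0282 × 5.63 μs = 11.419 μs.
Distance: d = vΔt = 0.87 × 2.998×10⁸ m/s × 1.1419×10^-5 s = 2980 m = 2.98 km.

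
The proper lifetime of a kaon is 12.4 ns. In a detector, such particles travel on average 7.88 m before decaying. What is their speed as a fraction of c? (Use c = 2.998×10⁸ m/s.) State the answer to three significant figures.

0.904c

d = βγcτ ⇒ βγ = d/(cτ) = 7.880 m / (3.71752 m) = 2.1197.
β = (βγ)/√(1+(βγ)²) = 2.1197/√5.49313 = 0.904.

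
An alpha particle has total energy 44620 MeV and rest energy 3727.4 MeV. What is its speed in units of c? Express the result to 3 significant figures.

γ = E/(mc²) = 44620/3727.4 = 11.971.
β = √(1 − 1/γ²) = √(1 − 0.00697813) = √0.99302187 = 0.997.

0.997c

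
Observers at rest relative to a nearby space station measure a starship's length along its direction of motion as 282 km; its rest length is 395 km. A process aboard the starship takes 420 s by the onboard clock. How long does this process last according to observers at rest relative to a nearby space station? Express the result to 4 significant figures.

γ = L₀/L = 395/282 = 1.40071.
The same γ dilates the second interval: 1.40071 × 420 s = 588.3 s.

588.3 s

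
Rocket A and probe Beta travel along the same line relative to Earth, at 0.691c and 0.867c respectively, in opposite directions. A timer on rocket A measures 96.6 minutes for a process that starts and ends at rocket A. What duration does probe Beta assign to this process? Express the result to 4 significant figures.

428.8 minutes

The velocity of rocket A relative to probe Beta is (0.691 + 0.867)c / (1 + 0.691×0.867) = 0.9743c; relative speed 0.9743c.
At |u| = 0.9743c, γ = (1 − 0.94926)^(−1/2) = 4.4394.
The clock on rocket A records proper time, so probe Beta measures Δt = γΔτ = 4.4394 × 96.6 = 428.8 minutes.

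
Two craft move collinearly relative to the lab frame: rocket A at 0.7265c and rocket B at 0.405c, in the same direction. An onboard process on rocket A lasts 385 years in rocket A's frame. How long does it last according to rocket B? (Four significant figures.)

The velocity of rocket A relative to rocket B is (0.7265 − 0.405)c / (1 − 0.7265×0.405) = 0.45553c; relative speed 0.45553c.
γ for this relative speed: γ = 1/√(1 − 0.207508) = 1.1233.
The clock on rocket A records proper time, so rocket B measures Δt = γΔτ = 1.1233 × 385 = 432.5 years.

432.5 years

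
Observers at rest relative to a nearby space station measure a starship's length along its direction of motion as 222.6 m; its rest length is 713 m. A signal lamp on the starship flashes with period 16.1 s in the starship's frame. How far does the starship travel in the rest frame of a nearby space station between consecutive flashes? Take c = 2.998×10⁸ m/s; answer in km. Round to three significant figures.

Length contraction gives γ = L₀/L = 713/222.6 = 3.20305.
β = √(1 − 1/γ²) = 0.95002. Lab-frame period = γτ = 3.20305×16.1 s = 51.569 s. Distance = βc × γτ = 0.95002 × 2.998×10⁸ m/s × 51.569 s = 1.4688×10^10 m = 1.47×10^7 km.

1.47×10^7 km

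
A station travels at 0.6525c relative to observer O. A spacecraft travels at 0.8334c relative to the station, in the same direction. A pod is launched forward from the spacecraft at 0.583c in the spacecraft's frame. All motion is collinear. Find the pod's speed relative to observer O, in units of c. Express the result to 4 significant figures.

Apply u = (u'+v)/(1+u'v) twice. Pod in the station frame: (0.583+0.8334)/(1+0.583·0.8334) = 1.4164/1.4858722 = 0.95324c.
That velocity, transformed to the rest frame of observer O: (0.95324+0.6525)/(1+0.95324·0.6525) = 1.60574/1.6219891 = 0.98998c.

0.9900c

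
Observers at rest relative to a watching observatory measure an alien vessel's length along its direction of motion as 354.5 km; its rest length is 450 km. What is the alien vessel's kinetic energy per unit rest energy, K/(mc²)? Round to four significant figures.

0.2694

From L = L₀/γ: γ = 450/354.5 = 1.26939.
Since K = (γ−1)mc², K/(mc²) = 1.26939 − 1 = 0.2694.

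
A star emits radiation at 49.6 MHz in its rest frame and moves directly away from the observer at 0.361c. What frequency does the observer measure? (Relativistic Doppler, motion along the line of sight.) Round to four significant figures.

33.99 MHz

Relativistic Doppler (source moving away): f_obs = f_src · √((1−β)/(1+β)).
With β = 0.361: factor = √(0.639/1.361) = 0.68521.
f_obs = 49.6 × 0.68521 = 33.99 MHz.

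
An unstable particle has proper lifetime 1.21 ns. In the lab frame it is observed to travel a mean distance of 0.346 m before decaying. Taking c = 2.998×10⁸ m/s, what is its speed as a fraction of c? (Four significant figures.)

0.6902c

Lab distance = (lab lifetime)·v = γτ·βc, so βγ = d/(cτ) = 0.3460/(2.998×10⁸ × 1.210×10^-9) = 0.9538.
With βγ = 0.9538: γ² = 1 + (βγ)² = 1.909734, and β = (βγ)/γ = 0.9538/1.38193 = 0.6902.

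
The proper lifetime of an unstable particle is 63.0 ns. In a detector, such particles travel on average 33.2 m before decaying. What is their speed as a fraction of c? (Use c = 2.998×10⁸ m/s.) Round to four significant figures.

0.8692c

d = βγcτ ⇒ βγ = d/(cτ) = 33.20 m / (18.8874 m) = 1.7578.
β = (βγ)/√(1+(βγ)²) = 1.7578/√4.08986 = 0.8692.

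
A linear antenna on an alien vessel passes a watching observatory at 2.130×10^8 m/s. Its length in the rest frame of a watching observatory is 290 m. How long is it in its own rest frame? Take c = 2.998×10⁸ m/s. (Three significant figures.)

β = v/c = (2.130×10^8 m/s)/(2.998×10⁸ m/s) = 0.710474.
β² = 0.5047733, so γ = 1/√0.4952267 = 1.421.
Proper length: L₀ = γ·L = 1.421 × 290 = 412 m.

412 m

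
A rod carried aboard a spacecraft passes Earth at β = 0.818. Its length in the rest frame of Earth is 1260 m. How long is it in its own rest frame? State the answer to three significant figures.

2190 m

Lorentz factor: γ = (1 − 0.669124)^(−1/2) = 1.7385.
Proper length: L₀ = γ·L = 1.7385 × 1260 = 2190 m.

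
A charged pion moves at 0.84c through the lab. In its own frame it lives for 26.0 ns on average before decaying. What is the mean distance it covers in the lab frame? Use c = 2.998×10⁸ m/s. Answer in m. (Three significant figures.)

With β = 0.84, γ = 1/√(1 − 0.84²) = 1/√0.2944 = 1.843.
Lab-frame lifetime: Δt = γτ = 1.843 × 26.0 ns = 47.918 ns.
Distance: d = vΔt = 0.84 × 2.998×10⁸ m/s × 4.7918×10^-8 s = 12.1 m.

12.1 m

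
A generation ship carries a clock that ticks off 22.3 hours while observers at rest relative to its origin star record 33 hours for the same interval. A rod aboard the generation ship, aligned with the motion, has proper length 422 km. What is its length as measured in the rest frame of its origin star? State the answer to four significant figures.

From Δt = γΔτ: γ = 33/22.3 = 1.47982.
The rod contracts by the same γ: 422 km / 1.47982 = 285.2 km.

285.2 km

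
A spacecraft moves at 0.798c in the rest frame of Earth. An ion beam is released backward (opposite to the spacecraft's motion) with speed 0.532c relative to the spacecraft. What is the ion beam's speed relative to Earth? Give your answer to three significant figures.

Relativistic velocity addition: u = (u' + v)/(1 + u'v/c²), with u' = −0.532c and v = 0.798c.
Numerator: −0.532 + 0.798 = 0.266. Denominator: 1 + (−0.532)(0.798) = 0.575464.
u = 0.266/0.575464 = 0.46224, so the speed is 0.462c.

0.462c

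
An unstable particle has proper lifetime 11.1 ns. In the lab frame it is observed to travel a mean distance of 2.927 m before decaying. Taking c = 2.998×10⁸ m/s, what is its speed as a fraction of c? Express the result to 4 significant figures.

0.6604c

Lab distance = (lab lifetime)·v = γτ·βc, so βγ = d/(cτ) = 2.927/(2.998×10⁸ × 1.110×10^-8) = 0.87957.
With βγ = 0.87957: γ² = 1 + (βγ)² = 1.773643, and β = (βγ)/γ = 0.87957/1.33178 = 0.6604.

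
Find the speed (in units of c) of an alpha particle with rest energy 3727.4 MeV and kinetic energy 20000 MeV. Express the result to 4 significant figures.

0.9876c

γ = 1 + K/(mc²) = 1 + 20000/3727.4 = 6.3657.
β = √(1 − 1/γ²) = √(1 − 0.0246779) = √0.9753221 = 0.9876.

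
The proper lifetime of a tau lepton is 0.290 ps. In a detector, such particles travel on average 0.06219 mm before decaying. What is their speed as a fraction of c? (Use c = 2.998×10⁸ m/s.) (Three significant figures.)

Lab distance = (lab lifetime)·v = γτ·βc, so βγ = d/(cτ) = 6.219×10^-5/(2.998×10⁸ × 2.900×10^-13) = 0.7153.
With βγ = 0.7153: γ² = 1 + (βγ)² = 1.511654, and β = (βγ)/γ = 0.7153/1.22949 = 0.582.

0.582c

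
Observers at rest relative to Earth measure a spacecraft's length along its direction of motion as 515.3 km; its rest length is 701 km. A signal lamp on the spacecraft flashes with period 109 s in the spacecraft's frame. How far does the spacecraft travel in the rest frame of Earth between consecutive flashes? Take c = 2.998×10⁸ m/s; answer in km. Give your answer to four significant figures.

3.014×10^7 km

γ = L₀/L = 701/515.3 = 1.36037.
β = √(1 − 1/γ²) = 0.67797. Lab-frame period = γτ = 1.36037×109 s = 148.28 s. Distance = βc × γτ = 0.67797 × 2.998×10⁸ m/s × 148.28 s = 3.0139×10^10 m = 3.014×10^7 km.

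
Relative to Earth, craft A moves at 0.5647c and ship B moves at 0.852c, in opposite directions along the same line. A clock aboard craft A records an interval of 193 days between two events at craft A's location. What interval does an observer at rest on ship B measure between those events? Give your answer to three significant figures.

The velocity of craft A relative to ship B is (0.5647 + 0.852)c / (1 + 0.5647×0.852) = 0.9565c; relative speed 0.9565c.
At |u| = 0.9565c, γ = (1 − 0.914892)^(−1/2) = 3.4278.
The clock on craft A records proper time, so ship B measures Δt = γΔτ = 3.4278 × 193 = 662 days.

662 days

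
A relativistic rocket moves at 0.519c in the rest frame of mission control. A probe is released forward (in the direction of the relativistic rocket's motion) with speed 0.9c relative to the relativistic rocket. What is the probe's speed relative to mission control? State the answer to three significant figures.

0.967c

In units of c, u = (u' + v)/(1 + u'v) with u' = 0.9 and v = 0.519.
Numerator: 0.9 + 0.519 = 1.419. Denominator: 1 + (0.9)(0.519) = 1.4671.
u = 1.419/1.4671 = 0.96721, so the speed is 0.967c.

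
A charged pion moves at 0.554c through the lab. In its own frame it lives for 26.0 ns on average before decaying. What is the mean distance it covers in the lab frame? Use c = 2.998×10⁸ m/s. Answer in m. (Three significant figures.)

β² = 0.306916, so γ = 1/√0.693084 = 1.2012.
Lab-frame lifetime: Δt = γτ = 1.2012 × 26.0 ns = 31.231 ns.
Distance: d = vΔt = 0.554 × 2.998×10⁸ m/s × 3.1231×10^-8 s = 5.19 m.

5.19 m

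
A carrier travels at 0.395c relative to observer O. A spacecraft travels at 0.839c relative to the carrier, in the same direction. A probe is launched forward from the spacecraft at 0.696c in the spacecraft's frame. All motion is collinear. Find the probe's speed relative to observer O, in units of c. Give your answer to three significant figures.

0.986c

First combine the probe and spacecraft (S''→S'): u₁ = (0.696 + 0.839)/(1 + 0.696×0.839) = 1.535/1.583944 = 0.9691.
Then combine with the carrier (S'→S): u = (0.9691 + 0.395)/(1 + 0.9691×0.395) = 1.3641/1.3827945 = 0.98648.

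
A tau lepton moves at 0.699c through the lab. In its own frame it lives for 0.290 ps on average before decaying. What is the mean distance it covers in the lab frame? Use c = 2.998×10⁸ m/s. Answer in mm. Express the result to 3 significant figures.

γ = 1/√(1 − β²) = 1/√(1 − 0.488601) = 1/√0.511399 = 1/0.715122 = 1.3984.
Lab-frame lifetime: Δt = γτ = 1.3984 × 0.290 ps = 0.40554 ps.
Distance: d = vΔt = 0.699 × 2.998×10⁸ m/s × 4.0554×10^-13 s = 8.50×10^-5 m = 0.0850 mm.

0.0850 mm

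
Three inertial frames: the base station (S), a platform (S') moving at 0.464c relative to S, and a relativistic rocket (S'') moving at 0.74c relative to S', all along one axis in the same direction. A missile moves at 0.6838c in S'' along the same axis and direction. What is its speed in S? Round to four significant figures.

Apply u = (u'+v)/(1+u'v) twice. Missile in the platform frame: (0.6838+0.74)/(1+0.6838·0.74) = 1.4238/1.506012 = 0.94541c.
That velocity, transformed to the rest frame of the base station: (0.94541+0.464)/(1+0.94541·0.464) = 1.40941/1.43867024 = 0.97966c.

0.9797c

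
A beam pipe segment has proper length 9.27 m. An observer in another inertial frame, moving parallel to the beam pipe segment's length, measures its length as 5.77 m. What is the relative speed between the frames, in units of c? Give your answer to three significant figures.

Length contraction gives γ = L₀/L = 9.27/5.77 = 1.6066.
β = √(1 − 1/γ²) = √0.612578 = 0.783.

0.783c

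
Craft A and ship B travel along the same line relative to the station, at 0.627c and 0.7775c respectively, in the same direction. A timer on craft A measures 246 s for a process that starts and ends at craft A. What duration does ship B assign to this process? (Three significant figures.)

Speed of craft A in ship B's frame: u = (v_A − v_B)/(1 − v_A v_B/c²) = (0.627 − 0.7775)/(1 − 0.627×0.7775) = −0.1505/0.5125075 = −0.29365; |u| = 0.29365c.
At |u| = 0.29365c, γ = (1 − 0.0862303)^(−1/2) = 1.0461.
The clock on craft A records proper time, so ship B measures Δt = γΔτ = 1.0461 × 246 = 257 s.

257 s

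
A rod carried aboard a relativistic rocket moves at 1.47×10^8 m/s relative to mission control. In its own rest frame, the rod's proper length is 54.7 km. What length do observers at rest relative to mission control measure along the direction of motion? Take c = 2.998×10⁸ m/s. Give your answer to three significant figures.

47.7 km

β = v/c = (1.47×10^8 m/s)/(2.998×10⁸ m/s) = 0.490327.
With β = 0.490327, γ = 1/√(1 − 0.490327²) = 1/√0.7595794 = 1.1474.
Length contraction: L = L₀/γ = 54.7/1.1474 = 47.7 km.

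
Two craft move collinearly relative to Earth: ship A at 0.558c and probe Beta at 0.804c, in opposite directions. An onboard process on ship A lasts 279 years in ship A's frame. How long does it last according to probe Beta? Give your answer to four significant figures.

819.1 years

Transform ship A's velocity into probe Beta's frame: (0.558 + 0.804)/(1 + 0.558·0.804) = 1.362/1.448632, so the relative speed is 0.9402c.
At |u| = 0.9402c, γ = (1 − 0.883976)^(−1/2) = 2.9358.
The clock on ship A records proper time, so probe Beta measures Δt = γΔτ = 2.9358 × 279 = 819.1 years.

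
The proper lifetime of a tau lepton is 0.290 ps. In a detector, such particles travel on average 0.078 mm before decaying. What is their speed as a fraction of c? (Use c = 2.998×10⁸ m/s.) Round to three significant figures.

Lab distance = (lab lifetime)·v = γτ·βc, so βγ = d/(cτ) = 7.800×10^-5/(2.998×10⁸ × 2.900×10^-13) = 0.89715.
With βγ = 0.89715: γ² = 1 + (βγ)² = 1.804878, and β = (βγ)/γ = 0.89715/1.34346 = 0.668.

0.668c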